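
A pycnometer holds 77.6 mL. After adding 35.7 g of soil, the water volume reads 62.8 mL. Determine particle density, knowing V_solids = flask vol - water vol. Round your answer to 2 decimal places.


Step 1: Volume of solids = flask volume - water volume with soil
Step 2: V_solids = 77.6 - 62.8 = 14.8 mL
Step 3: Particle density = mass / V_solids = 35.7 / 14.8 = 2.41 g/cm^3

2.41


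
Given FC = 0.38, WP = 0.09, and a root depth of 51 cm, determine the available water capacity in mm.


Step 1: Available water = (FC - WP) * depth * 10
Step 2: AW = (0.38 - 0.09) * 51 * 10
Step 3: AW = 0.29 * 51 * 10
Step 4: AW = 147.9 mm

147.9


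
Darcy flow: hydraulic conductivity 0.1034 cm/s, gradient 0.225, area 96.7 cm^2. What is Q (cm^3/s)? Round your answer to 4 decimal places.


Step 1: Apply Darcy's law: Q = K * i * A
Step 2: Q = 0.1034 * 0.225 * 96.7
Step 3: Q = 2.2497 cm^3/s

2.2497


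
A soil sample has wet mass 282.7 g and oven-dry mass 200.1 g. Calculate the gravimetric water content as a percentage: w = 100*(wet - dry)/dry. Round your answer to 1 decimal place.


Step 1: Water mass = wet - dry = 282.7 - 200.1 = 82.6 g
Step 2: w = 100 * water mass / dry mass
Step 3: w = 100 * 82.6 / 200.1 = 41.3%

41.3


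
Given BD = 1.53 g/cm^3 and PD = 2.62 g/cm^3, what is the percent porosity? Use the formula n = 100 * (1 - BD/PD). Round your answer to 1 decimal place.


Step 1: Formula: n = 100 * (1 - BD / PD)
Step 2: n = 100 * (1 - 1.53 / 2.62)
Step 3: n = 100 * (1 - 0.58397)
Step 4: n = 41.6%

41.6


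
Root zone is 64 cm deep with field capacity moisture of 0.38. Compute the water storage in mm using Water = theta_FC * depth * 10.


Step 1: Water (mm) = theta_FC * depth (cm) * 10
Step 2: Water = 0.38 * 64 * 10
Step 3: Water = 243.2 mm

243.2


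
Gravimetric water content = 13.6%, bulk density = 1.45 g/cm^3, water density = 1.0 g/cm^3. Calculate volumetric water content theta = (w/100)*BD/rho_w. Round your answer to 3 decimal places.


Step 1: theta = (w / 100) * BD / rho_w
Step 2: theta = (13.6 / 100) * 1.45 / 1.0
Step 3: theta = 0.136 * 1.45
Step 4: theta = 0.197

0.197


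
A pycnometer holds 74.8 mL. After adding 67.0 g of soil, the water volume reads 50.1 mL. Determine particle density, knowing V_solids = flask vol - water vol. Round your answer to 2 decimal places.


Step 1: Volume of solids = flask volume - water volume with soil
Step 2: V_solids = 74.8 - 50.1 = 24.7 mL
Step 3: Particle density = mass / V_solids = 67.0 / 24.7 = 2.71 g/cm^3

2.71


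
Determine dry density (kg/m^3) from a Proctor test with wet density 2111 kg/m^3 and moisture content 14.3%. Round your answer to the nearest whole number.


Step 1: Dry density = wet density / (1 + w/100)
Step 2: Dry density = 2111 / (1 + 14.3/100)
Step 3: Dry density = 2111 / 1.143
Step 4: Dry density = 1847 kg/m^3

1847


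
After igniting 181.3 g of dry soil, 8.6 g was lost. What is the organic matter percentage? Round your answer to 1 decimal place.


Step 1: OM% = 100 * LOI / sample mass
Step 2: OM = 100 * 8.6 / 181.3
Step 3: OM = 4.7%

4.7


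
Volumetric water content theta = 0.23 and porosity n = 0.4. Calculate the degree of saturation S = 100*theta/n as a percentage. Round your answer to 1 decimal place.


Step 1: S = 100 * theta_v / n
Step 2: S = 100 * 0.23 / 0.4
Step 3: S = 57.5%

57.5


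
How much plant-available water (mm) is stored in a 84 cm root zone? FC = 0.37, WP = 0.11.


Step 1: Available water = (FC - WP) * depth * 10
Step 2: AW = (0.37 - 0.11) * 84 * 10
Step 3: AW = 0.26 * 84 * 10
Step 4: AW = 218.4 mm

218.4


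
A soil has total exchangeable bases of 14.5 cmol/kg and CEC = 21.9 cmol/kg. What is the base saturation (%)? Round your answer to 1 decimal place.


Step 1: BS = 100 * (sum of bases) / CEC
Step 2: BS = 100 * 14.5 / 21.9
Step 3: BS = 66.2%

66.2


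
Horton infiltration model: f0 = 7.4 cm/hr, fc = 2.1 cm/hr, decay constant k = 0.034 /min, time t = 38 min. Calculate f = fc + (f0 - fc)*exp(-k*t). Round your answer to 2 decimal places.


Step 1: f = fc + (f0 - fc) * exp(-k * t)
Step 2: exp(-0.034 * 38) = 0.274721
Step 3: f = 2.1 + (7.4 - 2.1) * 0.274721
Step 4: f = 2.1 + 5.3 * 0.274721
Step 5: f = 3.56 cm/hr

3.56


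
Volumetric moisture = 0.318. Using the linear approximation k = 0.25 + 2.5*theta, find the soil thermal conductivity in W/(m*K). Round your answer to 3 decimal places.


Step 1: k = 0.25 + 2.5 * theta
Step 2: k = 0.25 + 2.5 * 0.318
Step 3: k = 0.25 + 0.795
Step 4: k = 1.045 W/(m*K)

1.045


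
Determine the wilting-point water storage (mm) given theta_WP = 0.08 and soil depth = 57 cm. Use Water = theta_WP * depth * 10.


Step 1: Water (mm) = theta_WP * depth * 10
Step 2: Water = 0.08 * 57 * 10
Step 3: Water = 45.6 mm

45.6


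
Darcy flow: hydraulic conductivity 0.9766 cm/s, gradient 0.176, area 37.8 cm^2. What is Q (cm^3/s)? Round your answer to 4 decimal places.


Step 1: Apply Darcy's law: Q = K * i * A
Step 2: Q = 0.9766 * 0.176 * 37.8
Step 3: Q = 6.4971 cm^3/s

6.4971


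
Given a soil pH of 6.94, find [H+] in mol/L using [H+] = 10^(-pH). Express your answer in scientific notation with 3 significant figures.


Step 1: [H+] = 10^(-pH)
Step 2: [H+] = 10^(-6.94)
Step 3: [H+] = 1.15e-07 mol/L

1.15e-07


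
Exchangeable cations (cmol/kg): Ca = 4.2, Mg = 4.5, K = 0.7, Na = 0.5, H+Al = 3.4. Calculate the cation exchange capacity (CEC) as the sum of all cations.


Step 1: CEC = Ca + Mg + K + Na + (H+Al)
Step 2: CEC = 4.2 + 4.5 + 0.7 + 0.5 + 3.4
Step 3: CEC = 13.3 cmol/kg

13.3


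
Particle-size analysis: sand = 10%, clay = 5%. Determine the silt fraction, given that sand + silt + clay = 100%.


Step 1: sand + silt + clay = 100%
Step 2: silt = 100 - sand - clay
Step 3: silt = 100 - 10 - 5
Step 4: silt = 85%

85


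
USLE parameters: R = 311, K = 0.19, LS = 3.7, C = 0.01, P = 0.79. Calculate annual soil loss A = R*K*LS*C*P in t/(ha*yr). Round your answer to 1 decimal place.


Step 1: A = R * K * LS * C * P
Step 2: R * K = 311 * 0.19 = 59.09
Step 3: (R*K) * LS = 59.09 * 3.7 = 218.633
Step 4: * C * P = 218.633 * 0.01 * 0.79 = 1.7
Step 5: A = 1.7 t/(ha*yr)

1.7


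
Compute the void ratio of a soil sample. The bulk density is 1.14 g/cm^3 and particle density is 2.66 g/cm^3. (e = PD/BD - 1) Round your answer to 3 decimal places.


Step 1: e = PD / BD - 1
Step 2: e = 2.66 / 1.14 - 1
Step 3: e = 2.33333 - 1
Step 4: e = 1.333

1.333


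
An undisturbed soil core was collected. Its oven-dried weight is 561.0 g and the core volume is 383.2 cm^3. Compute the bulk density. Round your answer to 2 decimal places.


Step 1: Identify the formula: BD = dry mass / volume
Step 2: Substitute values: BD = 561.0 / 383.2
Step 3: BD = 1.46 g/cm^3

1.46


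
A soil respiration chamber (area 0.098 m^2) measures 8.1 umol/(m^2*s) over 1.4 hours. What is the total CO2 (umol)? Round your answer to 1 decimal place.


Step 1: Convert time to seconds: 1.4 hr * 3600 = 5040.0 s
Step 2: Total = flux * area * time_s
Step 3: Total = 8.1 * 0.098 * 5040.0
Step 4: Total = 4000.8 umol

4000.8


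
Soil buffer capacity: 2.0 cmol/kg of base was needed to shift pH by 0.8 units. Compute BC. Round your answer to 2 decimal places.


Step 1: BC = change in base / change in pH
Step 2: BC = 2.0 / 0.8
Step 3: BC = 2.5 cmol/(kg*pH unit)

2.5


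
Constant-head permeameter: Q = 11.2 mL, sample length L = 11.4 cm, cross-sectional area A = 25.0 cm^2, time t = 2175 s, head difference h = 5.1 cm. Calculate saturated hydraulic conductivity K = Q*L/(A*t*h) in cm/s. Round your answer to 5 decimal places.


Step 1: K = Q * L / (A * t * h)
Step 2: Numerator = 11.2 * 11.4 = 127.68
Step 3: Denominator = 25.0 * 2175 * 5.1 = 277312.5
Step 4: K = 127.68 / 277312.5 = 0.00046 cm/s

0.00046


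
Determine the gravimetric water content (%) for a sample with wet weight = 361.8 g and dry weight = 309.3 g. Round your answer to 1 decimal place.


Step 1: Water mass = wet - dry = 361.8 - 309.3 = 52.5 g
Step 2: w = 100 * water mass / dry mass
Step 3: w = 100 * 52.5 / 309.3 = 17.0%

17.0


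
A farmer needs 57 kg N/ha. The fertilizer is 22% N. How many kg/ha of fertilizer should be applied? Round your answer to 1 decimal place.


Step 1: Fertilizer rate = target N / (N content / 100)
Step 2: Rate = 57 / (22 / 100)
Step 3: Rate = 57 / 0.22
Step 4: Rate = 259.1 kg/ha

259.1


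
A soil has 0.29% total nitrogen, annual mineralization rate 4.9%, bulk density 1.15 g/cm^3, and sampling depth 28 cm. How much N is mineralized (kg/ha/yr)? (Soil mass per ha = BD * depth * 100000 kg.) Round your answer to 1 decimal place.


Step 1: Soil mass per ha = BD * depth * 100000 = 1.15 * 28 * 100000 = 3220000 kg
Step 2: Total N pool = soil mass * N%/100 = 3220000 * 0.29/100 = 9338.0 kg/ha
Step 3: N mineralized = N pool * rate%/100 = 9338.0 * 4.9/100 = 457.6 kg/ha/yr

457.6


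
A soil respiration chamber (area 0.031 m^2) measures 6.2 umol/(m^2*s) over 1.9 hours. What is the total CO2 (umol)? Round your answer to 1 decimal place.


Step 1: Convert time to seconds: 1.9 hr * 3600 = 6840.0 s
Step 2: Total = flux * area * time_s
Step 3: Total = 6.2 * 0.031 * 6840.0
Step 4: Total = 1314.6 umol

1314.6


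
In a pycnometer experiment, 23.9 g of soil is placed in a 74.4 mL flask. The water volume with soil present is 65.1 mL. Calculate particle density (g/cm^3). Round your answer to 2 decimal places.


Step 1: Volume of solids = flask volume - water volume with soil
Step 2: V_solids = 74.4 - 65.1 = 9.3 mL
Step 3: Particle density = mass / V_solids = 23.9 / 9.3 = 2.57 g/cm^3

2.57


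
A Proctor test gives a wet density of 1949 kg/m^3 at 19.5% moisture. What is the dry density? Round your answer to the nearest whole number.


Step 1: Dry density = wet density / (1 + w/100)
Step 2: Dry density = 1949 / (1 + 19.5/100)
Step 3: Dry density = 1949 / 1.195
Step 4: Dry density = 1631 kg/m^3

1631


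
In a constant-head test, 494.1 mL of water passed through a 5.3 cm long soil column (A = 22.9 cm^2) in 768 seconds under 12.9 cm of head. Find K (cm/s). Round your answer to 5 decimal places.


Step 1: K = Q * L / (A * t * h)
Step 2: Numerator = 494.1 * 5.3 = 2618.73
Step 3: Denominator = 22.9 * 768 * 12.9 = 226874.88
Step 4: K = 2618.73 / 226874.88 = 0.01154 cm/s

0.01154


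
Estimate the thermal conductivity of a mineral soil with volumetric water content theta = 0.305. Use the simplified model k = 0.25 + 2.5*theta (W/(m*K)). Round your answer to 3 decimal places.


Step 1: k = 0.25 + 2.5 * theta
Step 2: k = 0.25 + 2.5 * 0.305
Step 3: k = 0.25 + 0.763
Step 4: k = 1.013 W/(m*K)

1.013


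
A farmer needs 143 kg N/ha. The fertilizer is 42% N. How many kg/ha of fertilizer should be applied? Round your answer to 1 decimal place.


Step 1: Fertilizer rate = target N / (N content / 100)
Step 2: Rate = 143 / (42 / 100)
Step 3: Rate = 143 / 0.42
Step 4: Rate = 340.5 kg/ha

340.5


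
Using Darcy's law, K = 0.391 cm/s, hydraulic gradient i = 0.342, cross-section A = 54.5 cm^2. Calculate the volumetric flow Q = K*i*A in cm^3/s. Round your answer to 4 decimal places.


Step 1: Apply Darcy's law: Q = K * i * A
Step 2: Q = 0.391 * 0.342 * 54.5
Step 3: Q = 7.2878 cm^3/s

7.2878


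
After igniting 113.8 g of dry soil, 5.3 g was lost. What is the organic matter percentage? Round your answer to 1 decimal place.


Step 1: OM% = 100 * LOI / sample mass
Step 2: OM = 100 * 5.3 / 113.8
Step 3: OM = 4.7%

4.7


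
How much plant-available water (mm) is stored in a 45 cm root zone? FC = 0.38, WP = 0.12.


Step 1: Available water = (FC - WP) * depth * 10
Step 2: AW = (0.38 - 0.12) * 45 * 10
Step 3: AW = 0.26 * 45 * 10
Step 4: AW = 117.0 mm

117.0


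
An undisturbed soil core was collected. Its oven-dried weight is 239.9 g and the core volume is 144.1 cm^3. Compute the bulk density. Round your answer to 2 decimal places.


Step 1: Identify the formula: BD = dry mass / volume
Step 2: Substitute values: BD = 239.9 / 144.1
Step 3: BD = 1.66 g/cm^3

1.66


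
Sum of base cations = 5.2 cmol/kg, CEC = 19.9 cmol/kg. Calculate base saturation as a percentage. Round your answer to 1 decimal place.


Step 1: BS = 100 * (sum of bases) / CEC
Step 2: BS = 100 * 5.2 / 19.9
Step 3: BS = 26.1%

26.1


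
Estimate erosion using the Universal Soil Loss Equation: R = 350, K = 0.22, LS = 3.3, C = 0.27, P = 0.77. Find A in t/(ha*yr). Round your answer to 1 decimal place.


Step 1: A = R * K * LS * C * P
Step 2: R * K = 350 * 0.22 = 77.0
Step 3: (R*K) * LS = 77.0 * 3.3 = 254.1
Step 4: * C * P = 254.1 * 0.27 * 0.77 = 52.8
Step 5: A = 52.8 t/(ha*yr)

52.8


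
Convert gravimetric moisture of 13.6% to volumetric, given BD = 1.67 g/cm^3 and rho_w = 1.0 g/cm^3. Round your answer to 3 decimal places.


Step 1: theta = (w / 100) * BD / rho_w
Step 2: theta = (13.6 / 100) * 1.67 / 1.0
Step 3: theta = 0.136 * 1.67
Step 4: theta = 0.227

0.227


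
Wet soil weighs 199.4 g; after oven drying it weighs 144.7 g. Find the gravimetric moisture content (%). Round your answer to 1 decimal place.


Step 1: Water mass = wet - dry = 199.4 - 144.7 = 54.7 g
Step 2: w = 100 * water mass / dry mass
Step 3: w = 100 * 54.7 / 144.7 = 37.8%

37.8


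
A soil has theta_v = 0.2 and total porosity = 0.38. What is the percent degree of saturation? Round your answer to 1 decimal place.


Step 1: S = 100 * theta_v / n
Step 2: S = 100 * 0.2 / 0.38
Step 3: S = 52.6%

52.6


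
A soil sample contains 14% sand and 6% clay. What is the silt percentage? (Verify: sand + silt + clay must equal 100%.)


Step 1: sand + silt + clay = 100%
Step 2: silt = 100 - sand - clay
Step 3: silt = 100 - 14 - 6
Step 4: silt = 80%

80


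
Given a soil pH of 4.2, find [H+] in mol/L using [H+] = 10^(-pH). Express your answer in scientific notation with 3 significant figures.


Step 1: [H+] = 10^(-pH)
Step 2: [H+] = 10^(-4.2)
Step 3: [H+] = 6.31e-05 mol/L

6.31e-05


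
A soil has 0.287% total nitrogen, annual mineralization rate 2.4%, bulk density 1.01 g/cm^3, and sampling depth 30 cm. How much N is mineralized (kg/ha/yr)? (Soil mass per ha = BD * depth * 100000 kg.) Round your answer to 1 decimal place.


Step 1: Soil mass per ha = BD * depth * 100000 = 1.01 * 30 * 100000 = 3030000 kg
Step 2: Total N pool = soil mass * N%/100 = 3030000 * 0.287/100 = 8696.1 kg/ha
Step 3: N mineralized = N pool * rate%/100 = 8696.1 * 2.4/100 = 208.7 kg/ha/yr

208.7


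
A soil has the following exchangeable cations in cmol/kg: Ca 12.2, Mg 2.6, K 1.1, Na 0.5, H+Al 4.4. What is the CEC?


Step 1: CEC = Ca + Mg + K + Na + (H+Al)
Step 2: CEC = 12.2 + 2.6 + 1.1 + 0.5 + 4.4
Step 3: CEC = 20.8 cmol/kg

20.8


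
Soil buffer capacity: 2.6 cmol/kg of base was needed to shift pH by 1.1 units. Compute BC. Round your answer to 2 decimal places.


Step 1: BC = change in base / change in pH
Step 2: BC = 2.6 / 1.1
Step 3: BC = 2.36 cmol/(kg*pH unit)

2.36


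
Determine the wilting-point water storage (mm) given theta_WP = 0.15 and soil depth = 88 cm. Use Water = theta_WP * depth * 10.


Step 1: Water (mm) = theta_WP * depth * 10
Step 2: Water = 0.15 * 88 * 10
Step 3: Water = 132.0 mm

132.0


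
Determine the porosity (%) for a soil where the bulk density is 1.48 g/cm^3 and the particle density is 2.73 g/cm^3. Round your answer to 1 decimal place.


Step 1: Formula: n = 100 * (1 - BD / PD)
Step 2: n = 100 * (1 - 1.48 / 2.73)
Step 3: n = 100 * (1 - 0.54212)
Step 4: n = 45.8%

45.8


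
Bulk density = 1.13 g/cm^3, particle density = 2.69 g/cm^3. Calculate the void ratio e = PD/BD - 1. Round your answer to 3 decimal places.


Step 1: e = PD / BD - 1
Step 2: e = 2.69 / 1.13 - 1
Step 3: e = 2.38053 - 1
Step 4: e = 1.381

1.381


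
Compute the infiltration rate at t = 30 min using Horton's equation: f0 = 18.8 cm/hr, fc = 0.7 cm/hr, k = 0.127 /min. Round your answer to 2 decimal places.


Step 1: f = fc + (f0 - fc) * exp(-k * t)
Step 2: exp(-0.127 * 30) = 0.022148
Step 3: f = 0.7 + (18.8 - 0.7) * 0.022148
Step 4: f = 0.7 + 18.1 * 0.022148
Step 5: f = 1.1 cm/hr

1.1


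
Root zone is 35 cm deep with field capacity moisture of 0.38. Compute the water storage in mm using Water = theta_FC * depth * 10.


Step 1: Water (mm) = theta_FC * depth (cm) * 10
Step 2: Water = 0.38 * 35 * 10
Step 3: Water = 133.0 mm

133.0


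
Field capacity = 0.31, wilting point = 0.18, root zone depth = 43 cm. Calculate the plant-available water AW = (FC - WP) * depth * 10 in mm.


Step 1: Available water = (FC - WP) * depth * 10
Step 2: AW = (0.31 - 0.18) * 43 * 10
Step 3: AW = 0.13 * 43 * 10
Step 4: AW = 55.9 mm

55.9


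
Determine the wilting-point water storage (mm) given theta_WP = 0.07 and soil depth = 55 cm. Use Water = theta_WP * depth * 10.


Step 1: Water (mm) = theta_WP * depth * 10
Step 2: Water = 0.07 * 55 * 10
Step 3: Water = 38.5 mm

38.5


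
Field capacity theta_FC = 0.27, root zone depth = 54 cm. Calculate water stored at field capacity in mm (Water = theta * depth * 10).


Step 1: Water (mm) = theta_FC * depth (cm) * 10
Step 2: Water = 0.27 * 54 * 10
Step 3: Water = 145.8 mm

145.8


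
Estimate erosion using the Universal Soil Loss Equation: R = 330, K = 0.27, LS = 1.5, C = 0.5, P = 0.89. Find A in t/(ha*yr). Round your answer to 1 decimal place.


Step 1: A = R * K * LS * C * P
Step 2: R * K = 330 * 0.27 = 89.1
Step 3: (R*K) * LS = 89.1 * 1.5 = 133.65
Step 4: * C * P = 133.65 * 0.5 * 0.89 = 59.5
Step 5: A = 59.5 t/(ha*yr)

59.5


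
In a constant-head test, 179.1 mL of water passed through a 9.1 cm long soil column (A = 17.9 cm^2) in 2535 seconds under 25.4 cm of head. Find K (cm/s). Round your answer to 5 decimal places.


Step 1: K = Q * L / (A * t * h)
Step 2: Numerator = 179.1 * 9.1 = 1629.81
Step 3: Denominator = 17.9 * 2535 * 25.4 = 1152563.1
Step 4: K = 1629.81 / 1152563.1 = 0.00141 cm/s

0.00141


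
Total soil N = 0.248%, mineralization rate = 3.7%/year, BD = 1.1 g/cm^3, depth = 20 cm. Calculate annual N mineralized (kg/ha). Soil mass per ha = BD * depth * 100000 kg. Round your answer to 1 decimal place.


Step 1: Soil mass per ha = BD * depth * 100000 = 1.1 * 20 * 100000 = 2200000 kg
Step 2: Total N pool = soil mass * N%/100 = 2200000 * 0.248/100 = 5456.0 kg/ha
Step 3: N mineralized = N pool * rate%/100 = 5456.0 * 3.7/100 = 201.9 kg/ha/yr

201.9


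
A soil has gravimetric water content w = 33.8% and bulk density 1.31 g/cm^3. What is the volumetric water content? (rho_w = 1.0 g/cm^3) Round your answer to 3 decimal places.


Step 1: theta = (w / 100) * BD / rho_w
Step 2: theta = (33.8 / 100) * 1.31 / 1.0
Step 3: theta = 0.338 * 1.31
Step 4: theta = 0.443

0.443


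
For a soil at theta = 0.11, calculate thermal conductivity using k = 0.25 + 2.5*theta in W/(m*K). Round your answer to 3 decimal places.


Step 1: k = 0.25 + 2.5 * theta
Step 2: k = 0.25 + 2.5 * 0.11
Step 3: k = 0.25 + 0.275
Step 4: k = 0.525 W/(m*K)

0.525


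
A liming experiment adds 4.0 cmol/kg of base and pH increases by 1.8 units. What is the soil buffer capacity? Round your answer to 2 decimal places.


Step 1: BC = change in base / change in pH
Step 2: BC = 4.0 / 1.8
Step 3: BC = 2.22 cmol/(kg*pH unit)

2.22


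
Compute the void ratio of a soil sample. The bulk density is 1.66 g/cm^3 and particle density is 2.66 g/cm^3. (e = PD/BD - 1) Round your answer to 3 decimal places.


Step 1: e = PD / BD - 1
Step 2: e = 2.66 / 1.66 - 1
Step 3: e = 1.60241 - 1
Step 4: e = 0.602

0.602


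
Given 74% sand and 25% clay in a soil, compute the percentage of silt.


Step 1: sand + silt + clay = 100%
Step 2: silt = 100 - sand - clay
Step 3: silt = 100 - 74 - 25
Step 4: silt = 1%

1


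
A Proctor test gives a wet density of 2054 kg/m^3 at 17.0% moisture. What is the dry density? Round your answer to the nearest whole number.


Step 1: Dry density = wet density / (1 + w/100)
Step 2: Dry density = 2054 / (1 + 17.0/100)
Step 3: Dry density = 2054 / 1.17
Step 4: Dry density = 1756 kg/m^3

1756


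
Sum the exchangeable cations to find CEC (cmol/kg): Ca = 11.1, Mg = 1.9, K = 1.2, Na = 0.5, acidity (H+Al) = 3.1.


Step 1: CEC = Ca + Mg + K + Na + (H+Al)
Step 2: CEC = 11.1 + 1.9 + 1.2 + 0.5 + 3.1
Step 3: CEC = 17.8 cmol/kg

17.8


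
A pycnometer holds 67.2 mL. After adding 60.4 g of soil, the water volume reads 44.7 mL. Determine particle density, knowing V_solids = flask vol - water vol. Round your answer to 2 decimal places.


Step 1: Volume of solids = flask volume - water volume with soil
Step 2: V_solids = 67.2 - 44.7 = 22.5 mL
Step 3: Particle density = mass / V_solids = 60.4 / 22.5 = 2.68 g/cm^3

2.68


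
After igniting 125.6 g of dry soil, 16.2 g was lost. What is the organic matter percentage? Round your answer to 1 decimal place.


Step 1: OM% = 100 * LOI / sample mass
Step 2: OM = 100 * 16.2 / 125.6
Step 3: OM = 12.9%

12.9


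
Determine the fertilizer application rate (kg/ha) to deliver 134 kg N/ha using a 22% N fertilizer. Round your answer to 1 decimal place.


Step 1: Fertilizer rate = target N / (N content / 100)
Step 2: Rate = 134 / (22 / 100)
Step 3: Rate = 134 / 0.22
Step 4: Rate = 609.1 kg/ha

609.1


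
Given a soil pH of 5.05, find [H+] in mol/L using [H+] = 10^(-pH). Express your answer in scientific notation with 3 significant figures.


Step 1: [H+] = 10^(-pH)
Step 2: [H+] = 10^(-5.05)
Step 3: [H+] = 8.91e-06 mol/L

8.91e-06


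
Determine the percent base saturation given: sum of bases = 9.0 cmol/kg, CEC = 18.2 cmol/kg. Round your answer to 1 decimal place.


Step 1: BS = 100 * (sum of bases) / CEC
Step 2: BS = 100 * 9.0 / 18.2
Step 3: BS = 49.5%

49.5


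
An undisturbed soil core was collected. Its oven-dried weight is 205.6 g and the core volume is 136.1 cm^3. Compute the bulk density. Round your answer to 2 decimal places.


Step 1: Identify the formula: BD = dry mass / volume
Step 2: Substitute values: BD = 205.6 / 136.1
Step 3: BD = 1.51 g/cm^3

1.51


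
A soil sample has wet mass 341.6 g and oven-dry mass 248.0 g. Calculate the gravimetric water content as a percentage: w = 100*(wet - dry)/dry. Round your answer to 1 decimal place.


Step 1: Water mass = wet - dry = 341.6 - 248.0 = 93.6 g
Step 2: w = 100 * water mass / dry mass
Step 3: w = 100 * 93.6 / 248.0 = 37.7%

37.7


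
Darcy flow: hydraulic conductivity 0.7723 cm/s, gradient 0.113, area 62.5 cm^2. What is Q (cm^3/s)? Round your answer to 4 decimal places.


Step 1: Apply Darcy's law: Q = K * i * A
Step 2: Q = 0.7723 * 0.113 * 62.5
Step 3: Q = 5.4544 cm^3/s

5.4544


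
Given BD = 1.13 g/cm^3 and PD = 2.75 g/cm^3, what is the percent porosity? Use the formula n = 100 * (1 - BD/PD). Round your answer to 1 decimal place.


Step 1: Formula: n = 100 * (1 - BD / PD)
Step 2: n = 100 * (1 - 1.13 / 2.75)
Step 3: n = 100 * (1 - 0.41091)
Step 4: n = 58.9%

58.9


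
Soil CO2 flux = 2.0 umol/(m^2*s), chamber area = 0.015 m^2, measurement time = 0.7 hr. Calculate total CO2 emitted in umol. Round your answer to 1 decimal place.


Step 1: Convert time to seconds: 0.7 hr * 3600 = 2520.0 s
Step 2: Total = flux * area * time_s
Step 3: Total = 2.0 * 0.015 * 2520.0
Step 4: Total = 75.6 umol

75.6


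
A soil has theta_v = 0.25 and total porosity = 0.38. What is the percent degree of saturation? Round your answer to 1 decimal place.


Step 1: S = 100 * theta_v / n
Step 2: S = 100 * 0.25 / 0.38
Step 3: S = 65.8%

65.8


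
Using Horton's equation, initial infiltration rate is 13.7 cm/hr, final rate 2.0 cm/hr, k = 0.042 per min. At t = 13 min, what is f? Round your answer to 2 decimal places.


Step 1: f = fc + (f0 - fc) * exp(-k * t)
Step 2: exp(-0.042 * 13) = 0.579262
Step 3: f = 2.0 + (13.7 - 2.0) * 0.579262
Step 4: f = 2.0 + 11.7 * 0.579262
Step 5: f = 8.78 cm/hr

8.78


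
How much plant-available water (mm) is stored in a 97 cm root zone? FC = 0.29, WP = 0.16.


Step 1: Available water = (FC - WP) * depth * 10
Step 2: AW = (0.29 - 0.16) * 97 * 10
Step 3: AW = 0.13 * 97 * 10
Step 4: AW = 126.1 mm

126.1


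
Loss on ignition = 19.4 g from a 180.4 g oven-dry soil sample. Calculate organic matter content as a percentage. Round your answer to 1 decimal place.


Step 1: OM% = 100 * LOI / sample mass
Step 2: OM = 100 * 19.4 / 180.4
Step 3: OM = 10.8%

10.8


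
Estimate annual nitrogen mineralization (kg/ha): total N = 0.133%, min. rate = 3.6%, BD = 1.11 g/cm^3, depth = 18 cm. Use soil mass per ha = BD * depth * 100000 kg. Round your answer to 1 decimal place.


Step 1: Soil mass per ha = BD * depth * 100000 = 1.11 * 18 * 100000 = 1998000 kg
Step 2: Total N pool = soil mass * N%/100 = 1998000 * 0.133/100 = 2657.34 kg/ha
Step 3: N mineralized = N pool * rate%/100 = 2657.34 * 3.6/100 = 95.7 kg/ha/yr

95.7


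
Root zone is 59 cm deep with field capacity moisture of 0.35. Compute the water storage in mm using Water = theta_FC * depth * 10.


Step 1: Water (mm) = theta_FC * depth (cm) * 10
Step 2: Water = 0.35 * 59 * 10
Step 3: Water = 206.5 mm

206.5


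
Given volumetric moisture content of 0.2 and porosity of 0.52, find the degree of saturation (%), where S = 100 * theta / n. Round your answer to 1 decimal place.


Step 1: S = 100 * theta_v / n
Step 2: S = 100 * 0.2 / 0.52
Step 3: S = 38.5%

38.5


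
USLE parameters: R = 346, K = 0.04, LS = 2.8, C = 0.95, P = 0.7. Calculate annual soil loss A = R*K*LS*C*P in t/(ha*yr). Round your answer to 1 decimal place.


Step 1: A = R * K * LS * C * P
Step 2: R * K = 346 * 0.04 = 13.84
Step 3: (R*K) * LS = 13.84 * 2.8 = 38.752
Step 4: * C * P = 38.752 * 0.95 * 0.7 = 25.8
Step 5: A = 25.8 t/(ha*yr)

25.8


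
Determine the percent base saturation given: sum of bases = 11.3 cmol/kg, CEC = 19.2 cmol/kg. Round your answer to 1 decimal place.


Step 1: BS = 100 * (sum of bases) / CEC
Step 2: BS = 100 * 11.3 / 19.2
Step 3: BS = 58.9%

58.9


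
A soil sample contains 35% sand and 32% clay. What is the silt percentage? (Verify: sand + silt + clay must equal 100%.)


Step 1: sand + silt + clay = 100%
Step 2: silt = 100 - sand - clay
Step 3: silt = 100 - 35 - 32
Step 4: silt = 33%

33


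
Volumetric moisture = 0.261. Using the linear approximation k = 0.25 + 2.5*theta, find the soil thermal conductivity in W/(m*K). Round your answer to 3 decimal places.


Step 1: k = 0.25 + 2.5 * theta
Step 2: k = 0.25 + 2.5 * 0.261
Step 3: k = 0.25 + 0.653
Step 4: k = 0.903 W/(m*K)

0.903


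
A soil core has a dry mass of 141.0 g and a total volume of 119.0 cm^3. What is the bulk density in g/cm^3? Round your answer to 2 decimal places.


Step 1: Identify the formula: BD = dry mass / volume
Step 2: Substitute values: BD = 141.0 / 119.0
Step 3: BD = 1.18 g/cm^3

1.18


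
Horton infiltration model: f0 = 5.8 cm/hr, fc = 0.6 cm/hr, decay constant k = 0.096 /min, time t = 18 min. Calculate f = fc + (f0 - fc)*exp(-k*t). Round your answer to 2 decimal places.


Step 1: f = fc + (f0 - fc) * exp(-k * t)
Step 2: exp(-0.096 * 18) = 0.177639
Step 3: f = 0.6 + (5.8 - 0.6) * 0.177639
Step 4: f = 0.6 + 5.2 * 0.177639
Step 5: f = 1.52 cm/hr

1.52


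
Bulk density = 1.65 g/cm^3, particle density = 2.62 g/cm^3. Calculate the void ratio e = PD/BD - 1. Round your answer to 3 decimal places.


Step 1: e = PD / BD - 1
Step 2: e = 2.62 / 1.65 - 1
Step 3: e = 1.58788 - 1
Step 4: e = 0.588

0.588


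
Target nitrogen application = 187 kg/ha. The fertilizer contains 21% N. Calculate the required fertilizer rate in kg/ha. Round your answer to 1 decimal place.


Step 1: Fertilizer rate = target N / (N content / 100)
Step 2: Rate = 187 / (21 / 100)
Step 3: Rate = 187 / 0.21
Step 4: Rate = 890.5 kg/ha

890.5


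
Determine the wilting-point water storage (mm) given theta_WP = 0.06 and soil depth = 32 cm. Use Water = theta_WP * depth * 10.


Step 1: Water (mm) = theta_WP * depth * 10
Step 2: Water = 0.06 * 32 * 10
Step 3: Water = 19.2 mm

19.2


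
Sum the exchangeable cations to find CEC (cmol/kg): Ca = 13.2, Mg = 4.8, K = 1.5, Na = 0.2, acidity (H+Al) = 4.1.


Step 1: CEC = Ca + Mg + K + Na + (H+Al)
Step 2: CEC = 13.2 + 4.8 + 1.5 + 0.2 + 4.1
Step 3: CEC = 23.8 cmol/kg

23.8


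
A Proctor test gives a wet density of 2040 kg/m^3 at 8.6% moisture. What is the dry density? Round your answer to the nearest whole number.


Step 1: Dry density = wet density / (1 + w/100)
Step 2: Dry density = 2040 / (1 + 8.6/100)
Step 3: Dry density = 2040 / 1.086
Step 4: Dry density = 1878 kg/m^3

1878


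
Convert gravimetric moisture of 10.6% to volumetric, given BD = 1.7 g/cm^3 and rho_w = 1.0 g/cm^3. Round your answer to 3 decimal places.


Step 1: theta = (w / 100) * BD / rho_w
Step 2: theta = (10.6 / 100) * 1.7 / 1.0
Step 3: theta = 0.106 * 1.7
Step 4: theta = 0.18

0.18


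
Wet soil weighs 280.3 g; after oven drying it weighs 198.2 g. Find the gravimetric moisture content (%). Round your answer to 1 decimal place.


Step 1: Water mass = wet - dry = 280.3 - 198.2 = 82.1 g
Step 2: w = 100 * water mass / dry mass
Step 3: w = 100 * 82.1 / 198.2 = 41.4%

41.4


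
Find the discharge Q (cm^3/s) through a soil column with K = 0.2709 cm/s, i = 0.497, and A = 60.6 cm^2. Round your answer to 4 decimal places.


Step 1: Apply Darcy's law: Q = K * i * A
Step 2: Q = 0.2709 * 0.497 * 60.6
Step 3: Q = 8.159 cm^3/s

8.159


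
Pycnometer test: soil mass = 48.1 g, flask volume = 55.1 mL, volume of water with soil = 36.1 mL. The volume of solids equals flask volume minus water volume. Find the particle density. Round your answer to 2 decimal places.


Step 1: Volume of solids = flask volume - water volume with soil
Step 2: V_solids = 55.1 - 36.1 = 19.0 mL
Step 3: Particle density = mass / V_solids = 48.1 / 19.0 = 2.53 g/cm^3

2.53


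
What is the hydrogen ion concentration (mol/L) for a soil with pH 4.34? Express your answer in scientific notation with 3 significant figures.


Step 1: [H+] = 10^(-pH)
Step 2: [H+] = 10^(-4.34)
Step 3: [H+] = 4.57e-05 mol/L

4.57e-05


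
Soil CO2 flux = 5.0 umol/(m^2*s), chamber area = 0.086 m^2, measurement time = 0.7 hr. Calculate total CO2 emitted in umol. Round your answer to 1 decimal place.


Step 1: Convert time to seconds: 0.7 hr * 3600 = 2520.0 s
Step 2: Total = flux * area * time_s
Step 3: Total = 5.0 * 0.086 * 2520.0
Step 4: Total = 1083.6 umol

1083.6


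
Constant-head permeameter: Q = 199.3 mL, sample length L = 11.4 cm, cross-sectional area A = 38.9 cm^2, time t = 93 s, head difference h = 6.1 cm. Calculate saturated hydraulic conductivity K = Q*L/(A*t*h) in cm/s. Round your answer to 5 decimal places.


Step 1: K = Q * L / (A * t * h)
Step 2: Numerator = 199.3 * 11.4 = 2272.02
Step 3: Denominator = 38.9 * 93 * 6.1 = 22067.97
Step 4: K = 2272.02 / 22067.97 = 0.10296 cm/s

0.10296


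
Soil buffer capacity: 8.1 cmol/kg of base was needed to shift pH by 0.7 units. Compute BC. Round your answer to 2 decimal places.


Step 1: BC = change in base / change in pH
Step 2: BC = 8.1 / 0.7
Step 3: BC = 11.57 cmol/(kg*pH unit)

11.57


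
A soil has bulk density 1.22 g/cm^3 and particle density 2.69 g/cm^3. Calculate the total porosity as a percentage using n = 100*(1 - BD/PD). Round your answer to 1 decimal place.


Step 1: Formula: n = 100 * (1 - BD / PD)
Step 2: n = 100 * (1 - 1.22 / 2.69)
Step 3: n = 100 * (1 - 0.45353)
Step 4: n = 54.6%

54.6


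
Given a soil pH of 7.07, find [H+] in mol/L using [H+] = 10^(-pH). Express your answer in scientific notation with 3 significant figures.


Step 1: [H+] = 10^(-pH)
Step 2: [H+] = 10^(-7.07)
Step 3: [H+] = 8.51e-08 mol/L

8.51e-08


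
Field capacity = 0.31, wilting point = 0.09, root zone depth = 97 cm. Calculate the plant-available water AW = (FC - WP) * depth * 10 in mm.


Step 1: Available water = (FC - WP) * depth * 10
Step 2: AW = (0.31 - 0.09) * 97 * 10
Step 3: AW = 0.22 * 97 * 10
Step 4: AW = 213.4 mm

213.4


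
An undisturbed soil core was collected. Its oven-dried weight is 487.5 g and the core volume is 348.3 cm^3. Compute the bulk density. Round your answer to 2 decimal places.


Step 1: Identify the formula: BD = dry mass / volume
Step 2: Substitute values: BD = 487.5 / 348.3
Step 3: BD = 1.4 g/cm^3

1.4


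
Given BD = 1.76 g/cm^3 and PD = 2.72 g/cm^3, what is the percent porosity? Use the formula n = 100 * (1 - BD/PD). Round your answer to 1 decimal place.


Step 1: Formula: n = 100 * (1 - BD / PD)
Step 2: n = 100 * (1 - 1.76 / 2.72)
Step 3: n = 100 * (1 - 0.64706)
Step 4: n = 35.3%

35.3


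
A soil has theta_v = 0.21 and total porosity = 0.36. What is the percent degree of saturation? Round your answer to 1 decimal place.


Step 1: S = 100 * theta_v / n
Step 2: S = 100 * 0.21 / 0.36
Step 3: S = 58.3%

58.3


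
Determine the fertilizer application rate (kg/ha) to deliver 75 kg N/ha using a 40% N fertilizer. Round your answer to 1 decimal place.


Step 1: Fertilizer rate = target N / (N content / 100)
Step 2: Rate = 75 / (40 / 100)
Step 3: Rate = 75 / 0.4
Step 4: Rate = 187.5 kg/ha

187.5


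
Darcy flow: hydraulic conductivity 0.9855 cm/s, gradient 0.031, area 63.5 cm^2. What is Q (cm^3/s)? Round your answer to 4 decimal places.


Step 1: Apply Darcy's law: Q = K * i * A
Step 2: Q = 0.9855 * 0.031 * 63.5
Step 3: Q = 1.94 cm^3/s

1.94


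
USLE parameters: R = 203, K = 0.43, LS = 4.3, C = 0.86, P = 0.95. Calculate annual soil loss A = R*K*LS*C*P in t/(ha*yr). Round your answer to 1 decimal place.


Step 1: A = R * K * LS * C * P
Step 2: R * K = 203 * 0.43 = 87.29
Step 3: (R*K) * LS = 87.29 * 4.3 = 375.347
Step 4: * C * P = 375.347 * 0.86 * 0.95 = 306.7
Step 5: A = 306.7 t/(ha*yr)

306.7


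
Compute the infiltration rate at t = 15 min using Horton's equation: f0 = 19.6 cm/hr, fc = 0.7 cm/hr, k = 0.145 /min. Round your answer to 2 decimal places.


Step 1: f = fc + (f0 - fc) * exp(-k * t)
Step 2: exp(-0.145 * 15) = 0.113608
Step 3: f = 0.7 + (19.6 - 0.7) * 0.113608
Step 4: f = 0.7 + 18.9 * 0.113608
Step 5: f = 2.85 cm/hr

2.85


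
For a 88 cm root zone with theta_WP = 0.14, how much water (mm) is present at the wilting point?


Step 1: Water (mm) = theta_WP * depth * 10
Step 2: Water = 0.14 * 88 * 10
Step 3: Water = 123.2 mm

123.2


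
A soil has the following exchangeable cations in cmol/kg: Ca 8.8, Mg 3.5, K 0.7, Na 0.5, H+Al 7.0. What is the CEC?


Step 1: CEC = Ca + Mg + K + Na + (H+Al)
Step 2: CEC = 8.8 + 3.5 + 0.7 + 0.5 + 7.0
Step 3: CEC = 20.5 cmol/kg

20.5


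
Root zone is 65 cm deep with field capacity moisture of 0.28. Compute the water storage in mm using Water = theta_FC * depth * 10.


Step 1: Water (mm) = theta_FC * depth (cm) * 10
Step 2: Water = 0.28 * 65 * 10
Step 3: Water = 182.0 mm

182.0


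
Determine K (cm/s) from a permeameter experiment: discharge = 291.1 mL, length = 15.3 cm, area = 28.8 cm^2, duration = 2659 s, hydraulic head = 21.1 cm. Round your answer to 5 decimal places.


Step 1: K = Q * L / (A * t * h)
Step 2: Numerator = 291.1 * 15.3 = 4453.83
Step 3: Denominator = 28.8 * 2659 * 21.1 = 1615821.12
Step 4: K = 4453.83 / 1615821.12 = 0.00276 cm/s

0.00276


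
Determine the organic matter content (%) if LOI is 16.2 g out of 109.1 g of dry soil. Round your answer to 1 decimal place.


Step 1: OM% = 100 * LOI / sample mass
Step 2: OM = 100 * 16.2 / 109.1
Step 3: OM = 14.8%

14.8


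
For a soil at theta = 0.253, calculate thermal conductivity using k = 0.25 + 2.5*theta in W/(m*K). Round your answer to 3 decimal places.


Step 1: k = 0.25 + 2.5 * theta
Step 2: k = 0.25 + 2.5 * 0.253
Step 3: k = 0.25 + 0.633
Step 4: k = 0.883 W/(m*K)

0.883


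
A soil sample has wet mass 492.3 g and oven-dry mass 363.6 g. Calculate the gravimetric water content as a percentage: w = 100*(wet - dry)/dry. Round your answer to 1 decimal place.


Step 1: Water mass = wet - dry = 492.3 - 363.6 = 128.7 g
Step 2: w = 100 * water mass / dry mass
Step 3: w = 100 * 128.7 / 363.6 = 35.4%

35.4


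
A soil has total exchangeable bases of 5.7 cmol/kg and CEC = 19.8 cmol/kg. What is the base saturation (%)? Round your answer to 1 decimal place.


Step 1: BS = 100 * (sum of bases) / CEC
Step 2: BS = 100 * 5.7 / 19.8
Step 3: BS = 28.8%

28.8


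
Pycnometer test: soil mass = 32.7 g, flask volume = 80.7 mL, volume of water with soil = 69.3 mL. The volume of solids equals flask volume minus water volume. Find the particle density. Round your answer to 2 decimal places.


Step 1: Volume of solids = flask volume - water volume with soil
Step 2: V_solids = 80.7 - 69.3 = 11.4 mL
Step 3: Particle density = mass / V_solids = 32.7 / 11.4 = 2.87 g/cm^3

2.87


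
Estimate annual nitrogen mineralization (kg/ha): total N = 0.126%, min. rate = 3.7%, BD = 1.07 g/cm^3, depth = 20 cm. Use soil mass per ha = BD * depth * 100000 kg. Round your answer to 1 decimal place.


Step 1: Soil mass per ha = BD * depth * 100000 = 1.07 * 20 * 100000 = 2140000 kg
Step 2: Total N pool = soil mass * N%/100 = 2140000 * 0.126/100 = 2696.4 kg/ha
Step 3: N mineralized = N pool * rate%/100 = 2696.4 * 3.7/100 = 99.8 kg/ha/yr

99.8


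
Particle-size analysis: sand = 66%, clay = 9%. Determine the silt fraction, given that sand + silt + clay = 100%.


Step 1: sand + silt + clay = 100%
Step 2: silt = 100 - sand - clay
Step 3: silt = 100 - 66 - 9
Step 4: silt = 25%

25


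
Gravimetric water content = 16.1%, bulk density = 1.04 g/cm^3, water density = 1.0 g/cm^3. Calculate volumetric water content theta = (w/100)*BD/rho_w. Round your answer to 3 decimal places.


Step 1: theta = (w / 100) * BD / rho_w
Step 2: theta = (16.1 / 100) * 1.04 / 1.0
Step 3: theta = 0.161 * 1.04
Step 4: theta = 0.167

0.167


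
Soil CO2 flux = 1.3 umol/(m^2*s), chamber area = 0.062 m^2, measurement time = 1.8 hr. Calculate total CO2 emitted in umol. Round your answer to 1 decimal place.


Step 1: Convert time to seconds: 1.8 hr * 3600 = 6480.0 s
Step 2: Total = flux * area * time_s
Step 3: Total = 1.3 * 0.062 * 6480.0
Step 4: Total = 522.3 umol

522.3


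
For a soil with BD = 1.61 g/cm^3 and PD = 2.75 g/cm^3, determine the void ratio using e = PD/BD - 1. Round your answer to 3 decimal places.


Step 1: e = PD / BD - 1
Step 2: e = 2.75 / 1.61 - 1
Step 3: e = 1.70807 - 1
Step 4: e = 0.708

0.708


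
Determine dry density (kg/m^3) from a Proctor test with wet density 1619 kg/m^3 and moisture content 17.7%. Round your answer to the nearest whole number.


Step 1: Dry density = wet density / (1 + w/100)
Step 2: Dry density = 1619 / (1 + 17.7/100)
Step 3: Dry density = 1619 / 1.177
Step 4: Dry density = 1376 kg/m^3

1376


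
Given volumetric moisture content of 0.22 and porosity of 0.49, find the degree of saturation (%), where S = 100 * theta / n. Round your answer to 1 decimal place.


Step 1: S = 100 * theta_v / n
Step 2: S = 100 * 0.22 / 0.49
Step 3: S = 44.9%

44.9


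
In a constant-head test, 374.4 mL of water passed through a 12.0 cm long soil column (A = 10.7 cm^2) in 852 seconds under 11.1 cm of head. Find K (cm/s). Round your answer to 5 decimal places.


Step 1: K = Q * L / (A * t * h)
Step 2: Numerator = 374.4 * 12.0 = 4492.8
Step 3: Denominator = 10.7 * 852 * 11.1 = 101192.04
Step 4: K = 4492.8 / 101192.04 = 0.0444 cm/s

0.0444


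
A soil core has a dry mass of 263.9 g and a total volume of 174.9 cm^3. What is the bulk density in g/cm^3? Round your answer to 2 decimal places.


Step 1: Identify the formula: BD = dry mass / volume
Step 2: Substitute values: BD = 263.9 / 174.9
Step 3: BD = 1.51 g/cm^3

1.51


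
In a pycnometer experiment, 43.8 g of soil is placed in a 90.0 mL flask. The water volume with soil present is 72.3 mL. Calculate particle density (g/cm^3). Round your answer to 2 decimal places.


Step 1: Volume of solids = flask volume - water volume with soil
Step 2: V_solids = 90.0 - 72.3 = 17.7 mL
Step 3: Particle density = mass / V_solids = 43.8 / 17.7 = 2.47 g/cm^3

2.47


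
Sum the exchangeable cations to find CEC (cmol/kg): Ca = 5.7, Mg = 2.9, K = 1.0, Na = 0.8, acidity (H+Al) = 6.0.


Step 1: CEC = Ca + Mg + K + Na + (H+Al)
Step 2: CEC = 5.7 + 2.9 + 1.0 + 0.8 + 6.0
Step 3: CEC = 16.4 cmol/kg

16.4
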